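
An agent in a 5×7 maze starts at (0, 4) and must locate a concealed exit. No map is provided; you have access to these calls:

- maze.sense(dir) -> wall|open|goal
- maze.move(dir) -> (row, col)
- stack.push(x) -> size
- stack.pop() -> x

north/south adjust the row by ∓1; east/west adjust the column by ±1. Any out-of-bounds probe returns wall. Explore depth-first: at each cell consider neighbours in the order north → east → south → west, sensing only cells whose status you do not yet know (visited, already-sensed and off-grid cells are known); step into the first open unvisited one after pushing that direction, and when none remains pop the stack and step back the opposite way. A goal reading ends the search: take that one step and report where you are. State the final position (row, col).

Step: maze.sense[dir='east']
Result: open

Step: stack.push[x='east']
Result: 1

Step: maze.move[dir='east']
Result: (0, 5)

Step: maze.sense[dir='east']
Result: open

Step: stack.push[x='east']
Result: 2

Step: maze.move[dir='east']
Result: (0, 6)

Step: maze.sense[dir='south']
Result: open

Step: stack.push[x='south']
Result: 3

Step: maze.move[dir='south']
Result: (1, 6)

Step: maze.sense[dir='south']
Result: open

Step: stack.push[x='south']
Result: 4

Step: maze.move[dir='south']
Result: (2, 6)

Step: maze.sense[dir='south']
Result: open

Step: stack.push[x='south']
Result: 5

Step: maze.move[dir='south']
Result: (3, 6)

Step: maze.sense[dir='south']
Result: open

Step: stack.push[x='south']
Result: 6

Step: maze.move[dir='south']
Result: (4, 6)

Step: maze.sense[dir='west']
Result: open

Step: stack.push[x='west']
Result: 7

Step: maze.move[dir='west']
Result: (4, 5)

Step: maze.sense[dir='north']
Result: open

Step: stack.push[x='north']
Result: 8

Step: maze.move[dir='north']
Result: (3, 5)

Step: maze.sense[dir='north']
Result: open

Step: stack.push[x='north']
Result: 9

Step: maze.move[dir='north']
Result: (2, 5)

Step: maze.sense[dir='north']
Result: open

Step: stack.push[x='north']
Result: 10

Step: maze.move[dir='north']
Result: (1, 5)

Step: maze.sense[dir='west']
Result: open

Step: stack.push[x='west']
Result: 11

Step: maze.move[dir='west']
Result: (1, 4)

Step: maze.sense[dir='south']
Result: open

Step: stack.push[x='south']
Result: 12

Step: maze.move[dir='south']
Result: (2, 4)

Step: maze.sense[dir='south']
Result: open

Step: stack.push[x='south']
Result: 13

Step: maze.move[dir='south']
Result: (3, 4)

Step: maze.sense[dir='south']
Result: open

Step: stack.push[x='south']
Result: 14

Step: maze.move[dir='south']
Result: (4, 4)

Step: maze.sense[dir='west']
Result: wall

Step: stack.pop[]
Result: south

Step: maze.move[dir='north']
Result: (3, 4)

Step: maze.sense[dir='west']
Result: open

Step: stack.push[x='west']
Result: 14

Step: maze.move[dir='west']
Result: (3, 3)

Step: maze.sense[dir='north']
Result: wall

Step: maze.sense[dir='west']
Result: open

Step: stack.push[x='west']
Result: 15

Step: maze.move[dir='west']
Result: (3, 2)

Step: maze.sense[dir='north']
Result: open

Step: stack.push[x='north']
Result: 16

Step: maze.move[dir='north']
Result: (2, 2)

Step: maze.sense[dir='north']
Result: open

Step: stack.push[x='north']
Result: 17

Step: maze.move[dir='north']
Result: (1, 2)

Step: maze.sense[dir='north']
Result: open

Step: stack.push[x='north']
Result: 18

Step: maze.move[dir='north']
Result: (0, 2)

Step: maze.sense[dir='east']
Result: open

Step: stack.push[x='east']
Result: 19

Step: maze.move[dir='east']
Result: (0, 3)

Step: maze.sense[dir='south']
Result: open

Step: stack.push[x='south']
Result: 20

Step: maze.move[dir='south']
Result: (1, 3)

Step: stack.pop[]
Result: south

Step: maze.move[dir='north']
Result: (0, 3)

Step: stack.pop[]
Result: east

Step: maze.move[dir='west']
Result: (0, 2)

Step: maze.sense[dir='west']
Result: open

Step: stack.push[x='west']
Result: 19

Step: maze.move[dir='west']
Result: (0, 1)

Step: maze.sense[dir='south']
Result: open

Step: stack.push[x='south']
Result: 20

Step: maze.move[dir='south']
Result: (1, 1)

Step: maze.sense[dir='south']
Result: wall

Step: maze.sense[dir='west']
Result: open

Step: stack.push[x='west']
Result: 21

Step: maze.move[dir='west']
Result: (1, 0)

Step: maze.sense[dir='north']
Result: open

Step: stack.push[x='north']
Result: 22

Step: maze.move[dir='north']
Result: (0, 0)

Step: stack.pop[]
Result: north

Step: maze.move[dir='south']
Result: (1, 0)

Step: maze.sense[dir='south']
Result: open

Step: stack.push[x='south']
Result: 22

Step: maze.move[dir='south']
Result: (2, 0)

Step: maze.sense[dir='south']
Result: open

Step: stack.push[x='south']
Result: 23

Step: maze.move[dir='south']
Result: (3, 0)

Step: maze.sense[dir='east']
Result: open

Step: stack.push[x='east']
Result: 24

Step: maze.move[dir='east']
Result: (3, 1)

Step: maze.sense[dir='south']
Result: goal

Step: maze.move[dir='south']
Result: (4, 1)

Answer: (4, 1)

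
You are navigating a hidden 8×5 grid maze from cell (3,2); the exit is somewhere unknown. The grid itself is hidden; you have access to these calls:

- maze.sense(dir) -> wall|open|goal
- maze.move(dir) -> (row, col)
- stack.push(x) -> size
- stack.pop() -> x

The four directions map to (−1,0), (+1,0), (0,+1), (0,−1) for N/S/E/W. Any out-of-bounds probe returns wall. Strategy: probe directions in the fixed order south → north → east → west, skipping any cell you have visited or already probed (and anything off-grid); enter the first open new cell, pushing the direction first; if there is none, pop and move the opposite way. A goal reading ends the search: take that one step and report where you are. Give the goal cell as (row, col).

Then sense using dir=south, and get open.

I try push using x=south, yielding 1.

Then move using dir=south, giving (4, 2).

I run sense using dir=south, → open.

I try push using x=south, giving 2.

Calling move using dir=south, → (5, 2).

Now I run sense using dir=south, and see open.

Using push using x=south, yielding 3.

Calling move using dir=south, : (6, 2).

I try sense using dir=south, and see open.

I call push using x=south, — result: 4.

I call move using dir=south, → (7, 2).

I run sense using dir=east, — result: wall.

I use sense using dir=west, → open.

I use push using x=west, and see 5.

I invoke move using dir=west, — result: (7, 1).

I use sense using dir=north, → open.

Then push using x=north, and get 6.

I run move using dir=north, and see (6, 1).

I call sense using dir=north, and get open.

Using push using x=north, and get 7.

I use move using dir=north, giving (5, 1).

Next I call sense using dir=north, and see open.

I invoke push using x=north, and see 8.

Now I run move using dir=north, which returns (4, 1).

I try sense using dir=north, : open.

Invoking push using x=north, and see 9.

I invoke move using dir=north, giving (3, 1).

Using sense using dir=north, and get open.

I invoke push using x=north, : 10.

I call move using dir=north, and get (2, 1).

I try sense using dir=north, → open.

Next I call push using x=north, and observe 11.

I invoke move using dir=north, which returns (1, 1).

Next I call sense using dir=north, — result: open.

Invoking push using x=north, : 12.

I use move using dir=north, which returns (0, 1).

I use sense using dir=east, → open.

Next I call push using x=east, and get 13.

I run move using dir=east, : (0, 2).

I try sense using dir=south, giving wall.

I call sense using dir=east, and get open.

I use push using x=east, yielding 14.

I try move using dir=east, yielding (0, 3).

Then sense using dir=south, yielding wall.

Then sense using dir=east, giving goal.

I run move using dir=east, yielding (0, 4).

Answer: (0, 4)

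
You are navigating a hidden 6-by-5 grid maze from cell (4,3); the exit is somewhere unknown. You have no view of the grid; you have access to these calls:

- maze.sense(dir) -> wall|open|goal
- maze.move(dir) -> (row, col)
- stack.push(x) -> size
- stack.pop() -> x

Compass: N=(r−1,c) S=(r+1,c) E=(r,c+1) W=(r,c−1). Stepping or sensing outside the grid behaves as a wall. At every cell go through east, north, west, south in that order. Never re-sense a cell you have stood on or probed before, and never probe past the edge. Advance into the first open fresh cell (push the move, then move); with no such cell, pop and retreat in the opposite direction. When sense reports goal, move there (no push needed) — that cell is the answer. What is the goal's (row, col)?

·→ sense(dir: east)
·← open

·→ push(x: east)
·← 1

·→ move(dir: east)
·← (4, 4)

·→ sense(dir: north)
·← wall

·→ sense(dir: south)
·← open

·→ push(x: south)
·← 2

·→ move(dir: south)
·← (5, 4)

·→ sense(dir: west)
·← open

·→ push(x: west)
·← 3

·→ move(dir: west)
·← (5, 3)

·→ sense(dir: west)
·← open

·→ push(x: west)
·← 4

·→ move(dir: west)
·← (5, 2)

·→ sense(dir: north)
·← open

·→ push(x: north)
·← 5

·→ move(dir: north)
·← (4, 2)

·→ sense(dir: north)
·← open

·→ push(x: north)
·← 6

·→ move(dir: north)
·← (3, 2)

·→ sense(dir: east)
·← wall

·→ sense(dir: north)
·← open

·→ push(x: north)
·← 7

·→ move(dir: north)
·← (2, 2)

·→ sense(dir: east)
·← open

·→ push(x: east)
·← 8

·→ move(dir: east)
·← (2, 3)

·→ sense(dir: east)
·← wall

·→ sense(dir: north)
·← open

·→ push(x: north)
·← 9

·→ move(dir: north)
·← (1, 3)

·→ sense(dir: east)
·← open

·→ push(x: east)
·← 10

·→ move(dir: east)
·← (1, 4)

·→ sense(dir: north)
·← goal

·→ move(dir: north)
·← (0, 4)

Answer: (0, 4)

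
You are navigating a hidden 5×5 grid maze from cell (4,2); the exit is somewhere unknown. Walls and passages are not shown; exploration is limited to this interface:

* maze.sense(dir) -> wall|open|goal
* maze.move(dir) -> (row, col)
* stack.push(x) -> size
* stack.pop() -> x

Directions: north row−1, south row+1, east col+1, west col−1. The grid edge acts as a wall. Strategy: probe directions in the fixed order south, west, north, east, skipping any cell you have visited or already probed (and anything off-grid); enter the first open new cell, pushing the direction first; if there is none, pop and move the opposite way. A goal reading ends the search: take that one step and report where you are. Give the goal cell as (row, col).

CALL sense[dir: west]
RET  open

CALL push[x: west]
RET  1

CALL move[dir: west]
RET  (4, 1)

CALL sense[dir: west]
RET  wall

CALL sense[dir: north]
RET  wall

CALL pop[]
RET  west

CALL move[dir: east]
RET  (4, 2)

CALL sense[dir: north]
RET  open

CALL push[x: north]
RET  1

CALL move[dir: north]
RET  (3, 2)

CALL sense[dir: north]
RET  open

CALL push[x: north]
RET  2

CALL move[dir: north]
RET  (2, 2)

CALL sense[dir: west]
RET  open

CALL push[x: west]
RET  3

CALL move[dir: west]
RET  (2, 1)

CALL sense[dir: west]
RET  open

CALL push[x: west]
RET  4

CALL move[dir: west]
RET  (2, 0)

CALL sense[dir: south]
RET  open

CALL push[x: south]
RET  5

CALL move[dir: south]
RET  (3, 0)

CALL pop[]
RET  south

CALL move[dir: north]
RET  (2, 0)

CALL sense[dir: north]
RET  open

CALL push[x: north]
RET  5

CALL move[dir: north]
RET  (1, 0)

CALL sense[dir: north]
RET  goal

CALL move[dir: north]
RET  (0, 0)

Answer: (0, 0)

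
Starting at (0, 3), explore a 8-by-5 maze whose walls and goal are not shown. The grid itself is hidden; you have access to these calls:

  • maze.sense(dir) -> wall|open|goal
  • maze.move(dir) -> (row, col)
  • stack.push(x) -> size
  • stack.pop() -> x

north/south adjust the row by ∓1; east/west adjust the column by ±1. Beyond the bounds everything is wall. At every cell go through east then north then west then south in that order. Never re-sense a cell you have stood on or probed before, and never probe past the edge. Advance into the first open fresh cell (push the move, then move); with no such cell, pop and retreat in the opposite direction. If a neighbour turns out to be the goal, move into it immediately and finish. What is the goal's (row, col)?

Do: sense[dir='east']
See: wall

Do: sense[dir='west']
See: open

Do: push[x='west']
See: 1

Do: move[dir='west']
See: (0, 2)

Do: sense[dir='west']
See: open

Do: push[x='west']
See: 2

Do: move[dir='west']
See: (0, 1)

Do: sense[dir='west']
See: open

Do: push[x='west']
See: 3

Do: move[dir='west']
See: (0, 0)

Do: sense[dir='south']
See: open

Do: push[x='south']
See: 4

Do: move[dir='south']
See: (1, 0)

Do: sense[dir='east']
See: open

Do: push[x='east']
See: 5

Do: move[dir='east']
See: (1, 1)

Do: sense[dir='east']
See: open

Do: push[x='east']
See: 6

Do: move[dir='east']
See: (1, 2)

Do: sense[dir='east']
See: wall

Do: sense[dir='south']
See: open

Do: push[x='south']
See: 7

Do: move[dir='south']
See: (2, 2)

Do: sense[dir='east']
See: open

Do: push[x='east']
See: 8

Do: move[dir='east']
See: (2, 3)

Do: sense[dir='east']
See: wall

Do: sense[dir='south']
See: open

Do: push[x='south']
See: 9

Do: move[dir='south']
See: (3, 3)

Do: sense[dir='east']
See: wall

Do: sense[dir='west']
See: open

Do: push[x='west']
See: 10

Do: move[dir='west']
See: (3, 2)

Do: sense[dir='west']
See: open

Do: push[x='west']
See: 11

Do: move[dir='west']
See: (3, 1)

Do: sense[dir='north']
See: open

Do: push[x='north']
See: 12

Do: move[dir='north']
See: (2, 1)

Do: sense[dir='west']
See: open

Do: push[x='west']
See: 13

Do: move[dir='west']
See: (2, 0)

Do: sense[dir='south']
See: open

Do: push[x='south']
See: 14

Do: move[dir='south']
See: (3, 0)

Do: sense[dir='south']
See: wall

Do: pop[]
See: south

Do: move[dir='north']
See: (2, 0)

Do: pop[]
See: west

Do: move[dir='east']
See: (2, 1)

Do: pop[]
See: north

Do: move[dir='south']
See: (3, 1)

Do: sense[dir='south']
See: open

Do: push[x='south']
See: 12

Do: move[dir='south']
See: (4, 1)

Do: sense[dir='east']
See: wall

Do: sense[dir='south']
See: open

Do: push[x='south']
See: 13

Do: move[dir='south']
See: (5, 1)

Do: sense[dir='east']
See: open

Do: push[x='east']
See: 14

Do: move[dir='east']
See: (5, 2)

Do: sense[dir='east']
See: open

Do: push[x='east']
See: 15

Do: move[dir='east']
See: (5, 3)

Do: sense[dir='east']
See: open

Do: push[x='east']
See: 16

Do: move[dir='east']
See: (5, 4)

Do: sense[dir='north']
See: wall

Do: sense[dir='south']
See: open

Do: push[x='south']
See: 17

Do: move[dir='south']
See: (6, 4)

Do: sense[dir='west']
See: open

Do: push[x='west']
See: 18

Do: move[dir='west']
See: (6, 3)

Do: sense[dir='west']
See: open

Do: push[x='west']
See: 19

Do: move[dir='west']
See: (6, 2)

Do: sense[dir='west']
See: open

Do: push[x='west']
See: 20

Do: move[dir='west']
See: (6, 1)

Do: sense[dir='west']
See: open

Do: push[x='west']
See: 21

Do: move[dir='west']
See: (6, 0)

Do: sense[dir='north']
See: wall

Do: sense[dir='south']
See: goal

Do: move[dir='south']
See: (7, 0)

Answer: (7, 0)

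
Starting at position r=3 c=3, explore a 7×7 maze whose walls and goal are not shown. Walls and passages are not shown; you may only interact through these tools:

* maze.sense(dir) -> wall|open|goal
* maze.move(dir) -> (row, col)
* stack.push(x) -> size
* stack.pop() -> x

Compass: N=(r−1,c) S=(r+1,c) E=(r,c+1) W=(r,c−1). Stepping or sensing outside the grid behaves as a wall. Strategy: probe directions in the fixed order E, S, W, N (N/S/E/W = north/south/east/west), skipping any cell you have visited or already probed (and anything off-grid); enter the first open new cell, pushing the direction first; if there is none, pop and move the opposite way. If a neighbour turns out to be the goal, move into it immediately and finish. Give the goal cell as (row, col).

% 1. maze.sense(dir→east) : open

% 2. stack.push(x→east) : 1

% 3. maze.move(dir→east) : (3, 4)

% 4. maze.sense(dir→east) : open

% 5. stack.push(x→east) : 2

% 6. maze.move(dir→east) : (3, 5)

% 7. maze.sense(dir→east) : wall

% 8. maze.sense(dir→south) : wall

% 9. maze.sense(dir→north) : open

% 10. stack.push(x→north) : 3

% 11. maze.move(dir→north) : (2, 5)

% 12. maze.sense(dir→east) : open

% 13. stack.push(x→east) : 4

% 14. maze.move(dir→east) : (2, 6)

% 15. maze.sense(dir→north) : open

% 16. stack.push(x→north) : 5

% 17. maze.move(dir→north) : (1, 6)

% 18. maze.sense(dir→west) : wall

% 19. maze.sense(dir→north) : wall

% 20. stack.pop() : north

% 21. maze.move(dir→south) : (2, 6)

% 22. stack.pop() : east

% 23. maze.move(dir→west) : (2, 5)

% 24. maze.sense(dir→west) : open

% 25. stack.push(x→west) : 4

% 26. maze.move(dir→west) : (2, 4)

% 27. maze.sense(dir→west) : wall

% 28. maze.sense(dir→north) : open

% 29. stack.push(x→north) : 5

% 30. maze.move(dir→north) : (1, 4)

% 31. maze.sense(dir→west) : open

% 32. stack.push(x→west) : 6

% 33. maze.move(dir→west) : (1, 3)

% 34. maze.sense(dir→west) : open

% 35. stack.push(x→west) : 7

% 36. maze.move(dir→west) : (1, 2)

% 37. maze.sense(dir→south) : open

% 38. stack.push(x→south) : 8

% 39. maze.move(dir→south) : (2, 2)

% 40. maze.sense(dir→south) : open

% 41. stack.push(x→south) : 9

% 42. maze.move(dir→south) : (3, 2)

% 43. maze.sense(dir→south) : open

% 44. stack.push(x→south) : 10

% 45. maze.move(dir→south) : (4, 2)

% 46. maze.sense(dir→east) : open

% 47. stack.push(x→east) : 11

% 48. maze.move(dir→east) : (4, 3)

% 49. maze.sense(dir→east) : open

% 50. stack.push(x→east) : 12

% 51. maze.move(dir→east) : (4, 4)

% 52. maze.sense(dir→south) : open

% 53. stack.push(x→south) : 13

% 54. maze.move(dir→south) : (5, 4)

% 55. maze.sense(dir→east) : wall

% 56. maze.sense(dir→south) : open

% 57. stack.push(x→south) : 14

% 58. maze.move(dir→south) : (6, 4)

% 59. maze.sense(dir→east) : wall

% 60. maze.sense(dir→west) : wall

% 61. stack.pop() : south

% 62. maze.move(dir→north) : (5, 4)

% 63. maze.sense(dir→west) : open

% 64. stack.push(x→west) : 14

% 65. maze.move(dir→west) : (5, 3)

% 66. maze.sense(dir→west) : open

% 67. stack.push(x→west) : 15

% 68. maze.move(dir→west) : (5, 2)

% 69. maze.sense(dir→south) : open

% 70. stack.push(x→south) : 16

% 71. maze.move(dir→south) : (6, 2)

% 72. maze.sense(dir→west) : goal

% 73. maze.move(dir→west) : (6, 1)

Answer: (6, 1)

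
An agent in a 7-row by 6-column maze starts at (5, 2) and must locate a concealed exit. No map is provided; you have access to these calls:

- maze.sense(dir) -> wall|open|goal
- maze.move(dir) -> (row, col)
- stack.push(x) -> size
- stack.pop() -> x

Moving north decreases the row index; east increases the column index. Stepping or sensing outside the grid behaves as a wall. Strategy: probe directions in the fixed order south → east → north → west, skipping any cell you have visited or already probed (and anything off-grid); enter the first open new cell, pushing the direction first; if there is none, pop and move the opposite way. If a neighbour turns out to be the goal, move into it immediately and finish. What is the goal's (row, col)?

Now I run sense(dir='south'), and get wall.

Calling sense(dir='east'), which returns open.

Calling push(x='east'), — result: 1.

Invoking move(dir='east'), : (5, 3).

I invoke sense(dir='south'), which returns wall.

I invoke sense(dir='east'), and get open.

Using push(x='east'), and get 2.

Invoking move(dir='east'), — result: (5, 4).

I invoke sense(dir='south'), — result: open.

Invoking push(x='south'), and get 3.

Invoking move(dir='south'), : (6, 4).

Calling sense(dir='east'), — result: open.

I call push(x='east'), giving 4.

I invoke move(dir='east'), and observe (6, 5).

I try sense(dir='north'), which returns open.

I call push(x='north'), and observe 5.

Now I run move(dir='north'), — result: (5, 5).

Calling sense(dir='north'), → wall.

Now I run pop(), and observe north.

I call move(dir='south'), yielding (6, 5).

Next I call pop, and observe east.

Next I call move(dir='west'), and get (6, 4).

I call pop(), and observe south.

Invoking move(dir='north'), → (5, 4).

Invoking sense(dir='north'), → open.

Then push(x='north'), → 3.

I invoke move(dir='north'), → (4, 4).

I try sense(dir='north'), and get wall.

Using sense(dir='west'), yielding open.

Using push(x='west'), which returns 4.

I run move(dir='west'), → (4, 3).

Now I run sense(dir='north'), yielding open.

Now I run push(x='north'), which returns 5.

Calling move(dir='north'), and observe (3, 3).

Now I run sense(dir='north'), giving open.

I run push(x='north'), and get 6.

I call move(dir='north'), → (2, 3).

Invoking sense(dir='east'), and observe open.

I run push(x='east'), : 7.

Then move(dir='east'), yielding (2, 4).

Then sense(dir='east'), giving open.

Then push(x='east'), giving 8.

Calling move(dir='east'), — result: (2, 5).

Using sense(dir='south'), and observe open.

Invoking push(x='south'), yielding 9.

I call move(dir='south'), and get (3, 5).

Then pop, — result: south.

I use move(dir='north'), — result: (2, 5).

Calling sense(dir='north'), giving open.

Then push(x='north'), which returns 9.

I call move(dir='north'), → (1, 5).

I run sense(dir='north'), yielding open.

I use push(x='north'), and get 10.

I invoke move(dir='north'), which returns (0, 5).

I run sense(dir='west'), : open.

I run push(x='west'), and get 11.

Then move(dir='west'), → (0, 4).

I call sense(dir='south'), → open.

I invoke push(x='south'), which returns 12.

Now I run move(dir='south'), and observe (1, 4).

Invoking sense(dir='west'), and get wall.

Calling pop, giving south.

Calling move(dir='north'), yielding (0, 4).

I call sense(dir='west'), which returns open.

Using push(x='west'), — result: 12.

I run move(dir='west'), : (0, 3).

Using sense(dir='west'), — result: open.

I try push(x='west'), → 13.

Calling move(dir='west'), : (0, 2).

I invoke sense(dir='south'), — result: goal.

Then move(dir='south'), and get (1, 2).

Answer: (1, 2)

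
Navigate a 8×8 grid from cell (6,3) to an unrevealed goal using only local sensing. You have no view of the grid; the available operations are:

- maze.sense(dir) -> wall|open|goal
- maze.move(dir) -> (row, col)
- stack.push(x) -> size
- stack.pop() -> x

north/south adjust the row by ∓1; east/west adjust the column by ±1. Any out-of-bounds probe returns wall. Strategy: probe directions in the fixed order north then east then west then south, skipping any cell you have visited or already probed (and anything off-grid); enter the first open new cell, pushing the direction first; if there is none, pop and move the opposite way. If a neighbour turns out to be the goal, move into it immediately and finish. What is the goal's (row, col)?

>>> maze.sense dir→north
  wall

>>> maze.sense dir→east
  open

>>> stack.push x→east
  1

>>> maze.move dir→east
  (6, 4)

>>> maze.sense dir→north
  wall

>>> maze.sense dir→east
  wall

>>> maze.sense dir→south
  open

>>> stack.push x→south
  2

>>> maze.move dir→south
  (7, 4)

>>> maze.sense dir→east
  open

>>> stack.push x→east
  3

>>> maze.move dir→east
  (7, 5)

>>> maze.sense dir→east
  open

>>> stack.push x→east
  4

>>> maze.move dir→east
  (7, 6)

>>> maze.sense dir→north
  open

>>> stack.push x→north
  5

>>> maze.move dir→north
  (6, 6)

>>> maze.sense dir→north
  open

>>> stack.push x→north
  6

>>> maze.move dir→north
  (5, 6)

>>> maze.sense dir→north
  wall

>>> maze.sense dir→east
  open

>>> stack.push x→east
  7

>>> maze.move dir→east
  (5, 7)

>>> maze.sense dir→north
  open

>>> stack.push x→north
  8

>>> maze.move dir→north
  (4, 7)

>>> maze.sense dir→north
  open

>>> stack.push x→north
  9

>>> maze.move dir→north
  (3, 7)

>>> maze.sense dir→north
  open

>>> stack.push x→north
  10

>>> maze.move dir→north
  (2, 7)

>>> maze.sense dir→north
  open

>>> stack.push x→north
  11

>>> maze.move dir→north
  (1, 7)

>>> maze.sense dir→north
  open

>>> stack.push x→north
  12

>>> maze.move dir→north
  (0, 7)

>>> maze.sense dir→west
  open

>>> stack.push x→west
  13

>>> maze.move dir→west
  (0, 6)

>>> maze.sense dir→west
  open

>>> stack.push x→west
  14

>>> maze.move dir→west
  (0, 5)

>>> maze.sense dir→west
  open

>>> stack.push x→west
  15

>>> maze.move dir→west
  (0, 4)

>>> maze.sense dir→west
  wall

>>> maze.sense dir→south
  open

>>> stack.push x→south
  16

>>> maze.move dir→south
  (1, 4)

>>> maze.sense dir→east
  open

>>> stack.push x→east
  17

>>> maze.move dir→east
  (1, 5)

>>> maze.sense dir→east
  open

>>> stack.push x→east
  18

>>> maze.move dir→east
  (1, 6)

>>> maze.sense dir→south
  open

>>> stack.push x→south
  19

>>> maze.move dir→south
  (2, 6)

>>> maze.sense dir→west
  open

>>> stack.push x→west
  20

>>> maze.move dir→west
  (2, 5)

>>> maze.sense dir→west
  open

>>> stack.push x→west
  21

>>> maze.move dir→west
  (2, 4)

>>> maze.sense dir→west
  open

>>> stack.push x→west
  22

>>> maze.move dir→west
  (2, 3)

>>> maze.sense dir→north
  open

>>> stack.push x→north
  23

>>> maze.move dir→north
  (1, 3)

>>> maze.sense dir→west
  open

>>> stack.push x→west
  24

>>> maze.move dir→west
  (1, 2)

>>> maze.sense dir→north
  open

>>> stack.push x→north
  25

>>> maze.move dir→north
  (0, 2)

>>> maze.sense dir→west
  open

>>> stack.push x→west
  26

>>> maze.move dir→west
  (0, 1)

>>> maze.sense dir→west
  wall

>>> maze.sense dir→south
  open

>>> stack.push x→south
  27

>>> maze.move dir→south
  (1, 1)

>>> maze.sense dir→west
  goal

>>> maze.move dir→west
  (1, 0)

Answer: (1, 0)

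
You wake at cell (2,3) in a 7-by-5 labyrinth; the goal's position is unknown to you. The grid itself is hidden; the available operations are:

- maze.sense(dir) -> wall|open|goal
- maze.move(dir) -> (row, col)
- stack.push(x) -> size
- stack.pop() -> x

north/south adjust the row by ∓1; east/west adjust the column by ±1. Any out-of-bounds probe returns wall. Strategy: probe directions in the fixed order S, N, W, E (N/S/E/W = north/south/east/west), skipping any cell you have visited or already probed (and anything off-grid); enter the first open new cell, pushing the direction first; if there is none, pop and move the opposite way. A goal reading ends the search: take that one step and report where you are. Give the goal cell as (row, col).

>>> maze.sense dir='south'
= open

>>> stack.push x='south'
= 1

>>> maze.move dir='south'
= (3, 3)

>>> maze.sense dir='south'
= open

>>> stack.push x='south'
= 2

>>> maze.move dir='south'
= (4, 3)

>>> maze.sense dir='south'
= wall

>>> maze.sense dir='west'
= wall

>>> maze.sense dir='east'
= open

>>> stack.push x='east'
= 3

>>> maze.move dir='east'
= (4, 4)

>>> maze.sense dir='south'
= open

>>> stack.push x='south'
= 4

>>> maze.move dir='south'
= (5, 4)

>>> maze.sense dir='south'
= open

>>> stack.push x='south'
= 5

>>> maze.move dir='south'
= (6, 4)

>>> maze.sense dir='west'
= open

>>> stack.push x='west'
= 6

>>> maze.move dir='west'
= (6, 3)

>>> maze.sense dir='west'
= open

>>> stack.push x='west'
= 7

>>> maze.move dir='west'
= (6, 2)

>>> maze.sense dir='north'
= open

>>> stack.push x='north'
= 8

>>> maze.move dir='north'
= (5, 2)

>>> maze.sense dir='west'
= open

>>> stack.push x='west'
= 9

>>> maze.move dir='west'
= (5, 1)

>>> maze.sense dir='south'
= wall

>>> maze.sense dir='north'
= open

>>> stack.push x='north'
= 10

>>> maze.move dir='north'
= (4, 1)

>>> maze.sense dir='north'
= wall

>>> maze.sense dir='west'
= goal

>>> maze.move dir='west'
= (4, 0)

Answer: (4, 0)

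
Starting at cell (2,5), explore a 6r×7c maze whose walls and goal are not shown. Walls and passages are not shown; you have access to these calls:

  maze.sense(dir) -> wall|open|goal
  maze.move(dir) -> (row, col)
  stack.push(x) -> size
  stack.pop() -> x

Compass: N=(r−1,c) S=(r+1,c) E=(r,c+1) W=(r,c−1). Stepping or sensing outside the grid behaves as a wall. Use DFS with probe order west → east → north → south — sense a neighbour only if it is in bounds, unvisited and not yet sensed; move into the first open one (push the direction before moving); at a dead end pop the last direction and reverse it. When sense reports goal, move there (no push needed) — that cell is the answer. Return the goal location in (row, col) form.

CALL maze.sense[west]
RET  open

CALL stack.push[west]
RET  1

CALL maze.move[west]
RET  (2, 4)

CALL maze.sense[west]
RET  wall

CALL maze.sense[north]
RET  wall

CALL maze.sense[south]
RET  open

CALL stack.push[south]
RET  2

CALL maze.move[south]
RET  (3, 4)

CALL maze.sense[west]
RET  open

CALL stack.push[west]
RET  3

CALL maze.move[west]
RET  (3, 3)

CALL maze.sense[west]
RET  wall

CALL maze.sense[south]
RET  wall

CALL stack.pop[]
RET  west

CALL maze.move[east]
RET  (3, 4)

CALL maze.sense[east]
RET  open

CALL stack.push[east]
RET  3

CALL maze.move[east]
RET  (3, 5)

CALL maze.sense[east]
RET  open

CALL stack.push[east]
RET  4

CALL maze.move[east]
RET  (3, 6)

CALL maze.sense[north]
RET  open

CALL stack.push[north]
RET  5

CALL maze.move[north]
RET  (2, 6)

CALL maze.sense[north]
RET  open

CALL stack.push[north]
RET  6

CALL maze.move[north]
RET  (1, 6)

CALL maze.sense[west]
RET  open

CALL stack.push[west]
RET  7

CALL maze.move[west]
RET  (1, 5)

CALL maze.sense[north]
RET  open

CALL stack.push[north]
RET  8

CALL maze.move[north]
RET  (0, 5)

CALL maze.sense[west]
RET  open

CALL stack.push[west]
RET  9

CALL maze.move[west]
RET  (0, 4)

CALL maze.sense[west]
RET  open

CALL stack.push[west]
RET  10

CALL maze.move[west]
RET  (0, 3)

CALL maze.sense[west]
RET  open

CALL stack.push[west]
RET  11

CALL maze.move[west]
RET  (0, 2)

CALL maze.sense[west]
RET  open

CALL stack.push[west]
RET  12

CALL maze.move[west]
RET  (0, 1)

CALL maze.sense[west]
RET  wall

CALL maze.sense[south]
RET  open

CALL stack.push[south]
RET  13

CALL maze.move[south]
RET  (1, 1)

CALL maze.sense[west]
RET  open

CALL stack.push[west]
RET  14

CALL maze.move[west]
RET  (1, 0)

CALL maze.sense[south]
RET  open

CALL stack.push[south]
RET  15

CALL maze.move[south]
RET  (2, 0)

CALL maze.sense[east]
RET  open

CALL stack.push[east]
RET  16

CALL maze.move[east]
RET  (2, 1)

CALL maze.sense[east]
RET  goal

CALL maze.move[east]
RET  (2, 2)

Answer: (2, 2)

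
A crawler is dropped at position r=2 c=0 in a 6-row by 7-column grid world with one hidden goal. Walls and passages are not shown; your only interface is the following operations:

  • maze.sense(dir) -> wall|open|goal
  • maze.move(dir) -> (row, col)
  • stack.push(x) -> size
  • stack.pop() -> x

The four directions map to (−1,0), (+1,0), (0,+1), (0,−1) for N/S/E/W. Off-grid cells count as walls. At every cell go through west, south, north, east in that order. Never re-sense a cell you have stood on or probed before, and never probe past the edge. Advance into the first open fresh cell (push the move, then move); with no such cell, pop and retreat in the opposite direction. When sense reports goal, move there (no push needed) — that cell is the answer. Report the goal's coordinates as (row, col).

Invoking sense using south, → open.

Then push using south, which returns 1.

Now I run move using south, → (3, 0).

Next I call sense using south, giving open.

Calling push using south, and observe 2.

I use move using south, : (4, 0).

Then sense using south, giving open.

I run push using south, → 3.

Calling move using south, which returns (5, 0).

I run sense using east, — result: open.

I invoke push using east, : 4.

I call move using east, which returns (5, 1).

Then sense using north, : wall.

Calling sense using east, giving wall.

Then pop(), → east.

I use move using west, and observe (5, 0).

I invoke pop(), yielding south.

I run move using north, and get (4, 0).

Now I run pop(), : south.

Then move using north, → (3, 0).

Next I call sense using east, and get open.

Next I call push using east, : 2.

I use move using east, and observe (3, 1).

I try sense using north, and observe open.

Then push using north, yielding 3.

Next I call move using north, and get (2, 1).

I use sense using north, yielding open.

Invoking push using north, and observe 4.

Next I call move using north, giving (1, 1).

I invoke sense using west, and observe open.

Now I run push using west, and observe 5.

Then move using west, : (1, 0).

I invoke sense using north, — result: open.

Now I run push using north, which returns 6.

Next I call move using north, and observe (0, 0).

Then sense using east, and see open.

Using push using east, which returns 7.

Now I run move using east, which returns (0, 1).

I try sense using east, which returns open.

I try push using east, yielding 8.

I call move using east, which returns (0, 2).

I invoke sense using south, and see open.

Now I run push using south, — result: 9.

I invoke move using south, : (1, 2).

I invoke sense using south, and get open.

I run push using south, and see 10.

I use move using south, — result: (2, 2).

Then sense using south, which returns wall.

Then sense using east, and see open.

Then push using east, and observe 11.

Calling move using east, giving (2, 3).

Then sense using south, giving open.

Calling push using south, → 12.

Invoking move using south, giving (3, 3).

Next I call sense using south, → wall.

I invoke sense using east, giving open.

I run push using east, and see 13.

Then move using east, → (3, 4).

I use sense using south, giving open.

Then push using south, and see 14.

Invoking move using south, and see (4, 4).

Now I run sense using south, → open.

Now I run push using south, : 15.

Now I run move using south, giving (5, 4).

Next I call sense using west, giving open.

I call push using west, which returns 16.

Now I run move using west, and observe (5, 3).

Using pop(), and observe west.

Calling move using east, giving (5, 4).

I use sense using east, giving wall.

I invoke pop, — result: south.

Now I run move using north, giving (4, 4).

I call sense using east, — result: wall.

Using pop, and see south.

Then move using north, and get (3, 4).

I use sense using north, which returns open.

I invoke push using north, and see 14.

Next I call move using north, and observe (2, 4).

I call sense using north, and get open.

Using push using north, and observe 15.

I use move using north, yielding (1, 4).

I call sense using west, and observe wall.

Next I call sense using north, and observe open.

Invoking push using north, giving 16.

Invoking move using north, → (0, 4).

Calling sense using west, → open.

I call push using west, yielding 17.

I run move using west, and see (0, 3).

I call pop, yielding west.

Now I run move using east, : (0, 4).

Calling sense using east, and observe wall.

Calling pop(), : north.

I invoke move using south, — result: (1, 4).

Now I run sense using east, and see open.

I invoke push using east, — result: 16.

I invoke move using east, yielding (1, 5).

Calling sense using south, which returns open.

I invoke push using south, — result: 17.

I run move using south, and get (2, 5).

I invoke sense using south, → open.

I use push using south, and observe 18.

I call move using south, and observe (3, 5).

I invoke sense using east, : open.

I use push using east, giving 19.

Calling move using east, and observe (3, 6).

Now I run sense using south, and see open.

Invoking push using south, and see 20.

Next I call move using south, : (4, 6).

I try sense using south, and get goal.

Then move using south, which returns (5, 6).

Answer: (5, 6)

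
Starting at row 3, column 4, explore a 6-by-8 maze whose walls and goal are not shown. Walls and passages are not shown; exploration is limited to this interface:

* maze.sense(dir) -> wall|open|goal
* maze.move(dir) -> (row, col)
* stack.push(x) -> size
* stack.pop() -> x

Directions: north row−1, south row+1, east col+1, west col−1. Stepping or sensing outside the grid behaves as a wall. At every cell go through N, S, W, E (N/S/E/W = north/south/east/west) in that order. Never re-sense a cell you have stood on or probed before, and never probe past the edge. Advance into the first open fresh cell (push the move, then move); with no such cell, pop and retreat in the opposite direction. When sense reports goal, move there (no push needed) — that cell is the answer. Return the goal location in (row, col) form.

// maze.sense(dir=north) ~> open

// stack.push(x=north) ~> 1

// maze.move(dir=north) ~> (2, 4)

// maze.sense(dir=north) ~> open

// stack.push(x=north) ~> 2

// maze.move(dir=north) ~> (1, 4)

// maze.sense(dir=north) ~> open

// stack.push(x=north) ~> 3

// maze.move(dir=north) ~> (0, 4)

// maze.sense(dir=west) ~> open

// stack.push(x=west) ~> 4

// maze.move(dir=west) ~> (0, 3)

// maze.sense(dir=south) ~> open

// stack.push(x=south) ~> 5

// maze.move(dir=south) ~> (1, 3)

// maze.sense(dir=south) ~> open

// stack.push(x=south) ~> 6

// maze.move(dir=south) ~> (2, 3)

// maze.sense(dir=south) ~> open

// stack.push(x=south) ~> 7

// maze.move(dir=south) ~> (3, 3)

// maze.sense(dir=south) ~> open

// stack.push(x=south) ~> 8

// maze.move(dir=south) ~> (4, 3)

// maze.sense(dir=south) ~> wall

// maze.sense(dir=west) ~> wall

// maze.sense(dir=east) ~> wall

// stack.pop() ~> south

// maze.move(dir=north) ~> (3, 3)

// maze.sense(dir=west) ~> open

// stack.push(x=west) ~> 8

// maze.move(dir=west) ~> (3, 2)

// maze.sense(dir=north) ~> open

// stack.push(x=north) ~> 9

// maze.move(dir=north) ~> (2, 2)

// maze.sense(dir=north) ~> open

// stack.push(x=north) ~> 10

// maze.move(dir=north) ~> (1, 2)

// maze.sense(dir=north) ~> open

// stack.push(x=north) ~> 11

// maze.move(dir=north) ~> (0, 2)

// maze.sense(dir=west) ~> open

// stack.push(x=west) ~> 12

// maze.move(dir=west) ~> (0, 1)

// maze.sense(dir=south) ~> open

// stack.push(x=south) ~> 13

// maze.move(dir=south) ~> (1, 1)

// maze.sense(dir=south) ~> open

// stack.push(x=south) ~> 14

// maze.move(dir=south) ~> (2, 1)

// maze.sense(dir=south) ~> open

// stack.push(x=south) ~> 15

// maze.move(dir=south) ~> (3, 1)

// maze.sense(dir=south) ~> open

// stack.push(x=south) ~> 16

// maze.move(dir=south) ~> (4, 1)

// maze.sense(dir=south) ~> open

// stack.push(x=south) ~> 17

// maze.move(dir=south) ~> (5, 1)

// maze.sense(dir=west) ~> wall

// maze.sense(dir=east) ~> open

// stack.push(x=east) ~> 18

// maze.move(dir=east) ~> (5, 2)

// stack.pop() ~> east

// maze.move(dir=west) ~> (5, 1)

// stack.pop() ~> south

// maze.move(dir=north) ~> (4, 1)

// maze.sense(dir=west) ~> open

// stack.push(x=west) ~> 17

// maze.move(dir=west) ~> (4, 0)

// maze.sense(dir=north) ~> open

// stack.push(x=north) ~> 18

// maze.move(dir=north) ~> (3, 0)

// maze.sense(dir=north) ~> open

// stack.push(x=north) ~> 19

// maze.move(dir=north) ~> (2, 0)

// maze.sense(dir=north) ~> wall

// stack.pop() ~> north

// maze.move(dir=south) ~> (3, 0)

// stack.pop() ~> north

// maze.move(dir=south) ~> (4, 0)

// stack.pop() ~> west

// maze.move(dir=east) ~> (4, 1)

// stack.pop() ~> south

// maze.move(dir=north) ~> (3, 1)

// stack.pop() ~> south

// maze.move(dir=north) ~> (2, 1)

// stack.pop() ~> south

// maze.move(dir=north) ~> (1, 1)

// stack.pop() ~> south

// maze.move(dir=north) ~> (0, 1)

// maze.sense(dir=west) ~> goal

// maze.move(dir=west) ~> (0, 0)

Answer: (0, 0)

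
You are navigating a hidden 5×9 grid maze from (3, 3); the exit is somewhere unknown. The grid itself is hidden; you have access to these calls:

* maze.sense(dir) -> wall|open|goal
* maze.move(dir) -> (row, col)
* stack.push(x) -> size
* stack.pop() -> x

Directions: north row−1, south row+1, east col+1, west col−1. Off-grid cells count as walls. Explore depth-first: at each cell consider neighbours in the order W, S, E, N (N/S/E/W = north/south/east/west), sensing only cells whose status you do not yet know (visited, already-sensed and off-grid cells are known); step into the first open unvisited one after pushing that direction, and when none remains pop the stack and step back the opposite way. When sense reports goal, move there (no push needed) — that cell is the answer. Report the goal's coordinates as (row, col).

Do: sense[dir→west]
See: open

Do: push[x→west]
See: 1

Do: move[dir→west]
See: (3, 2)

Do: sense[dir→west]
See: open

Do: push[x→west]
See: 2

Do: move[dir→west]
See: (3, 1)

Do: sense[dir→west]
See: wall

Do: sense[dir→south]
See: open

Do: push[x→south]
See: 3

Do: move[dir→south]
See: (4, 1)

Do: sense[dir→west]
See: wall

Do: sense[dir→east]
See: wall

Do: pop[]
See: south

Do: move[dir→north]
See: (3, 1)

Do: sense[dir→north]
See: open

Do: push[x→north]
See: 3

Do: move[dir→north]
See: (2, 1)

Do: sense[dir→west]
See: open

Do: push[x→west]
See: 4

Do: move[dir→west]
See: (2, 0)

Do: sense[dir→north]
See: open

Do: push[x→north]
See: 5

Do: move[dir→north]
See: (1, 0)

Do: sense[dir→east]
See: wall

Do: sense[dir→north]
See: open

Do: push[x→north]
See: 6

Do: move[dir→north]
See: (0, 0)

Do: sense[dir→east]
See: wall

Do: pop[]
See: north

Do: move[dir→south]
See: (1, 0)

Do: pop[]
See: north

Do: move[dir→south]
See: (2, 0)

Do: pop[]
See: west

Do: move[dir→east]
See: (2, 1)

Do: sense[dir→east]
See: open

Do: push[x→east]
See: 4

Do: move[dir→east]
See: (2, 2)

Do: sense[dir→east]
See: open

Do: push[x→east]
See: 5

Do: move[dir→east]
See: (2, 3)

Do: sense[dir→east]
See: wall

Do: sense[dir→north]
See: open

Do: push[x→north]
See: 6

Do: move[dir→north]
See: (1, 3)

Do: sense[dir→west]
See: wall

Do: sense[dir→east]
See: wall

Do: sense[dir→north]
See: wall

Do: pop[]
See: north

Do: move[dir→south]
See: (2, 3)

Do: pop[]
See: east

Do: move[dir→west]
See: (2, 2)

Do: pop[]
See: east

Do: move[dir→west]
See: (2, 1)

Do: pop[]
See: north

Do: move[dir→south]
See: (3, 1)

Do: pop[]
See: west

Do: move[dir→east]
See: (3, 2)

Do: pop[]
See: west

Do: move[dir→east]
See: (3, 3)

Do: sense[dir→south]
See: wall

Do: sense[dir→east]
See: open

Do: push[x→east]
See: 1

Do: move[dir→east]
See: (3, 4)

Do: sense[dir→south]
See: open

Do: push[x→south]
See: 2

Do: move[dir→south]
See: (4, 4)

Do: sense[dir→east]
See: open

Do: push[x→east]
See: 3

Do: move[dir→east]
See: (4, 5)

Do: sense[dir→east]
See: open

Do: push[x→east]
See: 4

Do: move[dir→east]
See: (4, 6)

Do: sense[dir→east]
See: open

Do: push[x→east]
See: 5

Do: move[dir→east]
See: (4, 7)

Do: sense[dir→east]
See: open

Do: push[x→east]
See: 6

Do: move[dir→east]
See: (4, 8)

Do: sense[dir→north]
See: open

Do: push[x→north]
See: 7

Do: move[dir→north]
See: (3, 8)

Do: sense[dir→west]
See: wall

Do: sense[dir→north]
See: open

Do: push[x→north]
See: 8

Do: move[dir→north]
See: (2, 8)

Do: sense[dir→west]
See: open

Do: push[x→west]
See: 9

Do: move[dir→west]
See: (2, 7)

Do: sense[dir→west]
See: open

Do: push[x→west]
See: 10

Do: move[dir→west]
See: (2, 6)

Do: sense[dir→west]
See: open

Do: push[x→west]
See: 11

Do: move[dir→west]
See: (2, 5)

Do: sense[dir→south]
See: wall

Do: sense[dir→north]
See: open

Do: push[x→north]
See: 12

Do: move[dir→north]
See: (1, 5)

Do: sense[dir→east]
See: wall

Do: sense[dir→north]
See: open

Do: push[x→north]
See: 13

Do: move[dir→north]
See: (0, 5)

Do: sense[dir→west]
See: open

Do: push[x→west]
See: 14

Do: move[dir→west]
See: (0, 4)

Do: pop[]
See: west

Do: move[dir→east]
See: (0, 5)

Do: sense[dir→east]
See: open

Do: push[x→east]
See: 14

Do: move[dir→east]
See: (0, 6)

Do: sense[dir→east]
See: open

Do: push[x→east]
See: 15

Do: move[dir→east]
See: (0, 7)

Do: sense[dir→south]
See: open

Do: push[x→south]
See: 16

Do: move[dir→south]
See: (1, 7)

Do: sense[dir→east]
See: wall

Do: pop[]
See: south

Do: move[dir→north]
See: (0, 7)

Do: sense[dir→east]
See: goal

Do: move[dir→east]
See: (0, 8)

Answer: (0, 8)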